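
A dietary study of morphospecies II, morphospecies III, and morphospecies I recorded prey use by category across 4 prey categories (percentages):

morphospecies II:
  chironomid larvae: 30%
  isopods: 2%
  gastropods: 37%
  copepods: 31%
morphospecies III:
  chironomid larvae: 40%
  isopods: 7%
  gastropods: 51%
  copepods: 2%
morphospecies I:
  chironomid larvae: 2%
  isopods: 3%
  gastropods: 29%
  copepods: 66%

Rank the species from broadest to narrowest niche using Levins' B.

Convert percentages to proportions (divide by 100).
Σp_IIᵢ² = 0.30² + 0.02² + 0.37² + 0.31² = 0.0900 + 0.0004 + 0.1369 + 0.0961 = 0.3234
B_II = 1 / 0.3234 = 3.0921
Σp_IIIᵢ² = 0.40² + 0.07² + 0.51² + 0.02² = 0.1600 + 0.0049 + 0.2601 + 0.0004 = 0.4254
B_III = 1 / 0.4254 = 2.3507
Σp_Iᵢ² = 0.02² + 0.03² + 0.29² + 0.66² = 0.0004 + 0.0009 + 0.0841 + 0.4356 = 0.5210
B_I = 1 / 0.5210 = 1.9194
Ranking by B (broadest → narrowest): morphospecies II (3.09) > morphospecies III (2.35) > morphospecies I (1.92)

morphospecies II > morphospecies III > morphospecies I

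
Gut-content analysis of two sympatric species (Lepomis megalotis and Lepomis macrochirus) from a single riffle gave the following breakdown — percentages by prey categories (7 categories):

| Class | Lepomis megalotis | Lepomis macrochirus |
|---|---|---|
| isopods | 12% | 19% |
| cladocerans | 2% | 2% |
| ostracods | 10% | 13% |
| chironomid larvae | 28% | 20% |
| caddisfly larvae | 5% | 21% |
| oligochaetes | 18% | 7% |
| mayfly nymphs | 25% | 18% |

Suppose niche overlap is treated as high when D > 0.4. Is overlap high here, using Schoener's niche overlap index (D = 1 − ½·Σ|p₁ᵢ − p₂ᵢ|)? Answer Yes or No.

Yes

Convert percentages to proportions (divide by 100).
Σ|p₁ᵢ − p₂ᵢ| = 0.07 + 0.00 + 0.03 + 0.08 + 0.16 + 0.11 + 0.07 = 0.52
D = 1 − ½ × 0.52 = 1 − 0.260 = 0.7400
D = 0.7400 > 0.4 → Yes.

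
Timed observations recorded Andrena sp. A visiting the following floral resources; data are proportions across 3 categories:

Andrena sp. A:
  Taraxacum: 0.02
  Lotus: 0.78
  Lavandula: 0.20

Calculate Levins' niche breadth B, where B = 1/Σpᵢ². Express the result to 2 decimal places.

Σpᵢ² = 0.02² + 0.78² + 0.20² = 0.0004 + 0.6084 + 0.0400 = 0.6488
B = 1 / 0.6488 = 1.5413

1.54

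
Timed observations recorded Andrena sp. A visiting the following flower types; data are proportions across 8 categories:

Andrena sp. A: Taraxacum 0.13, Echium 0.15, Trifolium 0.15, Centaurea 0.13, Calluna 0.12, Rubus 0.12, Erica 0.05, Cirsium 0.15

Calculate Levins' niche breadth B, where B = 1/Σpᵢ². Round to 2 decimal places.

7.54

Σpᵢ² = 0.13² + 0.15² + 0.15² + 0.13² + 0.12² + 0.12² + 0.05² + 0.15² = 0.0169 + 0.0225 + 0.0225 + 0.0169 + 0.0144 + 0.0144 + 0.0025 + 0.0225 = 0.1326
B = 1 / 0.1326 = 7.5415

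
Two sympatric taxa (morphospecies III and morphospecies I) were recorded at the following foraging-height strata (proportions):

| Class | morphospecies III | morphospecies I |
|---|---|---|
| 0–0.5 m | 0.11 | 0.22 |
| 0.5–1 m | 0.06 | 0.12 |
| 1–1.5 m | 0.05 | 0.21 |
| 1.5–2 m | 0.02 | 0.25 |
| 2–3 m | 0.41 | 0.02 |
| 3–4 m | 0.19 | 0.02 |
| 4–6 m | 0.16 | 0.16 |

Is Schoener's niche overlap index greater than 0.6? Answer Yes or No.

No

Σ|p₁ᵢ − p₂ᵢ| = 0.11 + 0.06 + 0.16 + 0.23 + 0.39 + 0.17 + 0.00 = 1.12
D = 1 − ½ × 1.12 = 1 − 0.560 = 0.4400
D = 0.4400 < 0.6 → No.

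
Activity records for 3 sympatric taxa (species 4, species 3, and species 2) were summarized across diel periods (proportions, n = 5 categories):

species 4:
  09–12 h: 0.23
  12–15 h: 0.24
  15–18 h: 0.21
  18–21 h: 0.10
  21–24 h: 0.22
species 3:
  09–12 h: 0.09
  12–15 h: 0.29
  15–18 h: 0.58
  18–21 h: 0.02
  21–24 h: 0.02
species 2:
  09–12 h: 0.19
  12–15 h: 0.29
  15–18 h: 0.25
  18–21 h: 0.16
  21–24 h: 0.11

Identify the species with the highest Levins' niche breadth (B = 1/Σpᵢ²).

species 4

Σp_4ᵢ² = 0.23² + 0.24² + 0.21² + 0.10² + 0.22² = 0.0529 + 0.0576 + 0.0441 + 0.0100 + 0.0484 = 0.2130
B_4 = 1 / 0.2130 = 4.6948
Σp_3ᵢ² = 0.09² + 0.29² + 0.58² + 0.02² + 0.02² = 0.0081 + 0.0841 + 0.3364 + 0.0004 + 0.0004 = 0.4294
B_3 = 1 / 0.4294 = 2.3288
Σp_2ᵢ² = 0.19² + 0.29² + 0.25² + 0.16² + 0.11² = 0.0361 + 0.0841 + 0.0625 + 0.0256 + 0.0121 = 0.2204
B_2 = 1 / 0.2204 = 4.5372
Highest B → broadest niche (most generalist): species 4 (B = 4.69).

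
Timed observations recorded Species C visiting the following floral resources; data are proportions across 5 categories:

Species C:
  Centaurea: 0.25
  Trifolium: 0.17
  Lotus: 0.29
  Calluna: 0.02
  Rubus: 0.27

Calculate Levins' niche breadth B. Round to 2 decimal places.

4.02

Σpᵢ² = 0.25² + 0.17² + 0.29² + 0.02² + 0.27² = 0.0625 + 0.0289 + 0.0841 + 0.0004 + 0.0729 = 0.2488
B = 1 / 0.2488 = 4.0193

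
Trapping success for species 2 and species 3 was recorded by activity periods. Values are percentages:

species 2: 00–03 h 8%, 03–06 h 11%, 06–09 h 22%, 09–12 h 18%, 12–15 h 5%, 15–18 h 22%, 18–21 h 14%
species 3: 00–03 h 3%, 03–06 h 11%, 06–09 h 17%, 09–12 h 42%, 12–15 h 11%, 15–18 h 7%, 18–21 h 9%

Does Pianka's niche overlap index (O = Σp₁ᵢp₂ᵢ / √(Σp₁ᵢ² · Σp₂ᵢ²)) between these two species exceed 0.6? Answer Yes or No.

Convert percentages to proportions (divide by 100).
Σ p₁ᵢp₂ᵢ = 0.0024 + 0.0121 + 0.0374 + 0.0756 + 0.0055 + 0.0154 + 0.0126 = 0.1610
Σp_1ᵢ² = 0.08² + 0.11² + 0.22² + 0.18² + 0.05² + 0.22² + 0.14² = 0.0064 + 0.0121 + 0.0484 + 0.0324 + 0.0025 + 0.0484 + 0.0196 = 0.1698
Σp_2ᵢ² = 0.03² + 0.11² + 0.17² + 0.42² + 0.11² + 0.07² + 0.09² = 0.0009 + 0.0121 + 0.0289 + 0.1764 + 0.0121 + 0.0049 + 0.0081 = 0.2434
O = 0.1610 / √(0.1698 × 0.2434) = 0.1610 / 0.20330 = 0.7919
O = 0.7919 > 0.6 → Yes.

Yes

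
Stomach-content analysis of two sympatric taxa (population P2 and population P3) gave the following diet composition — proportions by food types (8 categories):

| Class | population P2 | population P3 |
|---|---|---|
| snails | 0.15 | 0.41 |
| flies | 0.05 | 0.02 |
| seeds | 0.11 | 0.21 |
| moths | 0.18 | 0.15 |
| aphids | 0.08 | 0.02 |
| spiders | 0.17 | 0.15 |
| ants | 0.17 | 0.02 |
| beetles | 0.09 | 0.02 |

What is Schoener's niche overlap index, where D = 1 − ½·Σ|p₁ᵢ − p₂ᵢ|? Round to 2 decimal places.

0.64

Σ|p₁ᵢ − p₂ᵢ| = 0.26 + 0.03 + 0.10 + 0.03 + 0.06 + 0.02 + 0.15 + 0.07 = 0.72
D = 1 − ½ × 0.72 = 1 − 0.360 = 0.6400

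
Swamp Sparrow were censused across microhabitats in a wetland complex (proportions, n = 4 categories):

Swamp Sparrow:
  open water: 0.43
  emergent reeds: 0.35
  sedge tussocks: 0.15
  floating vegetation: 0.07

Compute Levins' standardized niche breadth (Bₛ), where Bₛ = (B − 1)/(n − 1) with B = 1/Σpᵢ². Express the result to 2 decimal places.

0.66

Σpᵢ² = 0.43² + 0.35² + 0.15² + 0.07² = 0.1849 + 0.1225 + 0.0225 + 0.0049 = 0.3348
B = 1 / 0.3348 = 2.9869
Bₛ = (B − 1)/(n − 1) = (2.9869 − 1)/(4 − 1) = 1.9869/3 = 0.6623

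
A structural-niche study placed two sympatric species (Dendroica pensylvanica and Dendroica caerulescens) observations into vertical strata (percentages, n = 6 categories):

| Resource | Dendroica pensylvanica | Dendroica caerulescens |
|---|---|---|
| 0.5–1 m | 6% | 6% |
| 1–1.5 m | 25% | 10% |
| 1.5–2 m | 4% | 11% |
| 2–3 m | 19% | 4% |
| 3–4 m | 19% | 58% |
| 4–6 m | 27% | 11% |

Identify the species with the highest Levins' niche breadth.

Dendroica pensylvanica

Convert percentages to proportions (divide by 100).
Σp_pensᵢ² = 0.06² + 0.25² + 0.04² + 0.19² + 0.19² + 0.27² = 0.0036 + 0.0625 + 0.0016 + 0.0361 + 0.0361 + 0.0729 = 0.2128
B_pens = 1 / 0.2128 = 4.6992
Σp_caerᵢ² = 0.06² + 0.10² + 0.11² + 0.04² + 0.58² + 0.11² = 0.0036 + 0.0100 + 0.0121 + 0.0016 + 0.3364 + 0.0121 = 0.3758
B_caer = 1 / 0.3758 = 2.6610
Highest B → broadest niche (most generalist): Dendroica pensylvanica (B = 4.70).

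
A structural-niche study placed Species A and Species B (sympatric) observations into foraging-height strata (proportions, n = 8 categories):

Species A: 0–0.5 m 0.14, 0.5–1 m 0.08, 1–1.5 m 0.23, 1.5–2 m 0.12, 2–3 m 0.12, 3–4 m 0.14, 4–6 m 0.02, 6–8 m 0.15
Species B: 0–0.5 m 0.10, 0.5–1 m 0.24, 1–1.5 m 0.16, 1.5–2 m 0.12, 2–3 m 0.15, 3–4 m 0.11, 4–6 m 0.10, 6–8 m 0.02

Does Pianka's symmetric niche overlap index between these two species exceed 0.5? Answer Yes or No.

Yes

Σ p₁ᵢp₂ᵢ = 0.0140 + 0.0192 + 0.0368 + 0.0144 + 0.0180 + 0.0154 + 0.0020 + 0.0030 = 0.1228
Σp_1ᵢ² = 0.14² + 0.08² + 0.23² + 0.12² + 0.12² + 0.14² + 0.02² + 0.15² = 0.0196 + 0.0064 + 0.0529 + 0.0144 + 0.0144 + 0.0196 + 0.0004 + 0.0225 = 0.1502
Σp_2ᵢ² = 0.10² + 0.24² + 0.16² + 0.12² + 0.15² + 0.11² + 0.10² + 0.02² = 0.0100 + 0.0576 + 0.0256 + 0.0144 + 0.0225 + 0.0121 + 0.0100 + 0.0004 = 0.1526
O = 0.1228 / √(0.1502 × 0.1526) = 0.1228 / 0.15140 = 0.8111
O = 0.8111 > 0.5 → Yes.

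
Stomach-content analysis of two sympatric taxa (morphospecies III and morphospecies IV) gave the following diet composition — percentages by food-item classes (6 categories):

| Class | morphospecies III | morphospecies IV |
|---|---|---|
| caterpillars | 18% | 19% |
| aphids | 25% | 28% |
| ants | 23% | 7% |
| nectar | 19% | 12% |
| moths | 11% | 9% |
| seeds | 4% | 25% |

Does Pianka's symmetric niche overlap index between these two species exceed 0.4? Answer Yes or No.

Convert percentages to proportions (divide by 100).
Σ p₁ᵢp₂ᵢ = 0.0342 + 0.0700 + 0.0161 + 0.0228 + 0.0099 + 0.0100 = 0.1630
Σp_1ᵢ² = 0.18² + 0.25² + 0.23² + 0.19² + 0.11² + 0.04² = 0.0324 + 0.0625 + 0.0529 + 0.0361 + 0.0121 + 0.0016 = 0.1976
Σp_2ᵢ² = 0.19² + 0.28² + 0.07² + 0.12² + 0.09² + 0.25² = 0.0361 + 0.0784 + 0.0049 + 0.0144 + 0.0081 + 0.0625 = 0.2044
O = 0.1630 / √(0.1976 × 0.2044) = 0.1630 / 0.20097 = 0.8111
O = 0.8111 > 0.4 → Yes.

Yes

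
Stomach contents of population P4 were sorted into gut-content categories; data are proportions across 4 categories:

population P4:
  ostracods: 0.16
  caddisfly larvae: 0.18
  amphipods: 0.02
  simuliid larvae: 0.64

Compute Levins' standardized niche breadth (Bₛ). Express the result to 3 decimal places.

Σpᵢ² = 0.16² + 0.18² + 0.02² + 0.64² = 0.0256 + 0.0324 + 0.0004 + 0.4096 = 0.4680
B = 1 / 0.4680 = 2.13675
Bₛ = (B − 1)/(n − 1) = (2.13675 − 1)/(4 − 1) = 1.13675/3 = 0.37892

0.379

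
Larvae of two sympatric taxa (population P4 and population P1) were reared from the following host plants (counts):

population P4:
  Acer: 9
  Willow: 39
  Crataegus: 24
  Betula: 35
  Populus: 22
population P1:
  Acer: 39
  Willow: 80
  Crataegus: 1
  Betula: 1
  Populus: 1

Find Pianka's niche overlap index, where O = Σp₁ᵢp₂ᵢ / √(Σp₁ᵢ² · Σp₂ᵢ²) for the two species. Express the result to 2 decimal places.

0.64

Proportions for population P4 (n=129): 9/129=0.0698, 39/129=0.3023, 24/129=0.1860, 35/129=0.2713, 22/129=0.1705
Proportions for population P1 (n=122): 39/122=0.3197, 80/122=0.6557, 1/122=0.0082, 1/122=0.0082, 1/122=0.0082
Σ p₁ᵢp₂ᵢ = 0.022315 + 0.198218 + 0.001525 + 0.002225 + 0.001398 = 0.225681
Σp_1ᵢ² = 0.0698² + 0.3023² + 0.1860² + 0.2713² + 0.1705² = 0.004872 + 0.091385 + 0.034596 + 0.073604 + 0.029070 = 0.233527
Σp_2ᵢ² = 0.3197² + 0.6557² + 0.0082² + 0.0082² + 0.0082² = 0.102208 + 0.429942 + 0.000067 + 0.000067 + 0.000067 = 0.532351
O = 0.225681 / √(0.233527 × 0.532351) = 0.225681 / 0.3525880 = 0.6401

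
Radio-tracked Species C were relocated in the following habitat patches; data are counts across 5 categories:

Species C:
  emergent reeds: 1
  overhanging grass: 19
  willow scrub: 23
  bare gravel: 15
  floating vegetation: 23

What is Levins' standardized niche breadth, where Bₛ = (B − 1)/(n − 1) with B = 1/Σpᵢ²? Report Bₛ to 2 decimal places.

0.75

Proportions for Species C (n=81): 1/81=0.0123, 19/81=0.2346, 23/81=0.2840, 15/81=0.1852, 23/81=0.2840
Σpᵢ² = 0.0123² + 0.2346² + 0.2840² + 0.1852² + 0.2840² = 0.000151 + 0.055037 + 0.080656 + 0.034299 + 0.080656 = 0.250799
B = 1 / 0.250799 = 3.9873
Bₛ = (B − 1)/(n − 1) = (3.9873 − 1)/(5 − 1) = 2.9873/4 = 0.7468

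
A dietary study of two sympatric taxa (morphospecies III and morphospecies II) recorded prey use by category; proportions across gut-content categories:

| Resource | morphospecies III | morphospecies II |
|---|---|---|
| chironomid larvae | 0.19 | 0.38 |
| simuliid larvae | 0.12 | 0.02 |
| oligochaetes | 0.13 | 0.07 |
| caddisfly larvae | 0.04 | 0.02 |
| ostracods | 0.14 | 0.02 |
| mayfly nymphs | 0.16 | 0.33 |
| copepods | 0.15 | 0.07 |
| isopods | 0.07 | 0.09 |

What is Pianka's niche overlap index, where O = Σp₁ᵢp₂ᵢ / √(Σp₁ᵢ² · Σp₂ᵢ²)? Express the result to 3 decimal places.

0.799

Σ p₁ᵢp₂ᵢ = 0.0722 + 0.0024 + 0.0091 + 0.0008 + 0.0028 + 0.0528 + 0.0105 + 0.0063 = 0.1569
Σp_1ᵢ² = 0.19² + 0.12² + 0.13² + 0.04² + 0.14² + 0.16² + 0.15² + 0.07² = 0.0361 + 0.0144 + 0.0169 + 0.0016 + 0.0196 + 0.0256 + 0.0225 + 0.0049 = 0.1416
Σp_2ᵢ² = 0.38² + 0.02² + 0.07² + 0.02² + 0.02² + 0.33² + 0.07² + 0.09² = 0.1444 + 0.0004 + 0.0049 + 0.0004 + 0.0004 + 0.1089 + 0.0049 + 0.0081 = 0.2724
O = 0.1569 / √(0.1416 × 0.2724) = 0.1569 / 0.196397 = 0.79889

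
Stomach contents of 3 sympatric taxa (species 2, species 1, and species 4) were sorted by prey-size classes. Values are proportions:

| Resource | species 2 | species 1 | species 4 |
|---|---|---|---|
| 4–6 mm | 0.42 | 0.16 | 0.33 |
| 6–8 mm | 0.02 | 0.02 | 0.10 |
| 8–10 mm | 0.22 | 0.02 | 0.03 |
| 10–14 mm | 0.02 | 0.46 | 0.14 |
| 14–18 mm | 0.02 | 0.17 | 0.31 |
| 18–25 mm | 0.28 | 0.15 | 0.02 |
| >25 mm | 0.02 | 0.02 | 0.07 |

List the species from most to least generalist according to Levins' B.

species 4 > species 1 > species 2

Σp_2ᵢ² = 0.42² + 0.02² + 0.22² + 0.02² + 0.02² + 0.28² + 0.02² = 0.1764 + 0.0004 + 0.0484 + 0.0004 + 0.0004 + 0.0784 + 0.0004 = 0.3048
B_2 = 1 / 0.3048 = 3.2808
Σp_1ᵢ² = 0.16² + 0.02² + 0.02² + 0.46² + 0.17² + 0.15² + 0.02² = 0.0256 + 0.0004 + 0.0004 + 0.2116 + 0.0289 + 0.0225 + 0.0004 = 0.2898
B_1 = 1 / 0.2898 = 3.4507
Σp_4ᵢ² = 0.33² + 0.10² + 0.03² + 0.14² + 0.31² + 0.02² + 0.07² = 0.1089 + 0.0100 + 0.0009 + 0.0196 + 0.0961 + 0.0004 + 0.0049 = 0.2408
B_4 = 1 / 0.2408 = 4.1528
Ranking by B (broadest → narrowest): species 4 (4.15) > species 1 (3.45) > species 2 (3.28)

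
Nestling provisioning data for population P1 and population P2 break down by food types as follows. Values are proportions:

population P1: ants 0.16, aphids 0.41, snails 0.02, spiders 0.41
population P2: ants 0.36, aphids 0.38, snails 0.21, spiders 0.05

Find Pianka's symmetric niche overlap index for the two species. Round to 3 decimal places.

0.699

Σ p₁ᵢp₂ᵢ = 0.0576 + 0.1558 + 0.0042 + 0.0205 = 0.2381
Σp_1ᵢ² = 0.16² + 0.41² + 0.02² + 0.41² = 0.0256 + 0.1681 + 0.0004 + 0.1681 = 0.3622
Σp_2ᵢ² = 0.36² + 0.38² + 0.21² + 0.05² = 0.1296 + 0.1444 + 0.0441 + 0.0025 = 0.3206
O = 0.2381 / √(0.3622 × 0.3206) = 0.2381 / 0.340766 = 0.69872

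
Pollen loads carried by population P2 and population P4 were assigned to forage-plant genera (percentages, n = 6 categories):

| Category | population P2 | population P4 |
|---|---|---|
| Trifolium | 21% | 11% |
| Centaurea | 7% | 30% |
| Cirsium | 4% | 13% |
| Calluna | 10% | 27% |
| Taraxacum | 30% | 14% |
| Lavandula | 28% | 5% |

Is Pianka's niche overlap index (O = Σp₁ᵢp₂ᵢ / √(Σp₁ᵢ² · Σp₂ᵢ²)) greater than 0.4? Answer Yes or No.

Convert percentages to proportions (divide by 100).
Σ p₁ᵢp₂ᵢ = 0.0231 + 0.0210 + 0.0052 + 0.0270 + 0.0420 + 0.0140 = 0.1323
Σp_1ᵢ² = 0.21² + 0.07² + 0.04² + 0.10² + 0.30² + 0.28² = 0.0441 + 0.0049 + 0.0016 + 0.0100 + 0.0900 + 0.0784 = 0.2290
Σp_2ᵢ² = 0.11² + 0.30² + 0.13² + 0.27² + 0.14² + 0.05² = 0.0121 + 0.0900 + 0.0169 + 0.0729 + 0.0196 + 0.0025 = 0.2140
O = 0.1323 / √(0.2290 × 0.2140) = 0.1323 / 0.22137 = 0.5976
O = 0.5976 > 0.4 → Yes.

Yes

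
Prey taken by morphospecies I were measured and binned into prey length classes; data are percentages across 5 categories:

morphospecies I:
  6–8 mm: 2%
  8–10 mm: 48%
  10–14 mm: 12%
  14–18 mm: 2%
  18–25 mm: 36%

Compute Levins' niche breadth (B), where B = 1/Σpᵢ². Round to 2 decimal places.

Convert percentages to proportions (divide by 100).
Σpᵢ² = 0.02² + 0.48² + 0.12² + 0.02² + 0.36² = 0.0004 + 0.2304 + 0.0144 + 0.0004 + 0.1296 = 0.3752
B = 1 / 0.3752 = 2.6652

2.67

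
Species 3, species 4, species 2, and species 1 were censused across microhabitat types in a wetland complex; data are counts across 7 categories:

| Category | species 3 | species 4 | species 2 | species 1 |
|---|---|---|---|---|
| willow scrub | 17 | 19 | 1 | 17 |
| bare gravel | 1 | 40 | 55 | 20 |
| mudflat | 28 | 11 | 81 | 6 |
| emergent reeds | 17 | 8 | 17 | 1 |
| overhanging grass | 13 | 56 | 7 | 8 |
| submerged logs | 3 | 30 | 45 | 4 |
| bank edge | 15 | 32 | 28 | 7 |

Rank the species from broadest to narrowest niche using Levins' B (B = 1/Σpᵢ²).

species 4 > species 3 > species 1 > species 2

Proportions for species 3 (n=94): 17/94=0.1809, 1/94=0.0106, 28/94=0.2979, 17/94=0.1809, 13/94=0.1383, 3/94=0.0319, 15/94=0.1596
Proportions for species 4 (n=196): 19/196=0.0969, 40/196=0.2041, 11/196=0.0561, 8/196=0.0408, 56/196=0.2857, 30/196=0.1531, 32/196=0.1633
Proportions for species 2 (n=234): 1/234=0.0043, 55/234=0.2350, 81/234=0.3462, 17/234=0.0726, 7/234=0.0299, 45/234=0.1923, 28/234=0.1197
Proportions for species 1 (n=63): 17/63=0.2698, 20/63=0.3175, 6/63=0.0952, 1/63=0.0159, 8/63=0.1270, 4/63=0.0635, 7/63=0.1111
Σp_3ᵢ² = 0.1809² + 0.0106² + 0.2979² + 0.1809² + 0.1383² + 0.0319² + 0.1596² = 0.032725 + 0.000112 + 0.088744 + 0.032725 + 0.019127 + 0.001018 + 0.025472 = 0.199923
B_3 = 1 / 0.199923 = 5.0019
Σp_4ᵢ² = 0.0969² + 0.2041² + 0.0561² + 0.0408² + 0.2857² + 0.1531² + 0.1633² = 0.009390 + 0.041657 + 0.003147 + 0.001665 + 0.081624 + 0.023440 + 0.026667 = 0.187590
B_4 = 1 / 0.187590 = 5.3308
Σp_2ᵢ² = 0.0043² + 0.2350² + 0.3462² + 0.0726² + 0.0299² + 0.1923² + 0.1197² = 0.000018 + 0.055225 + 0.119854 + 0.005271 + 0.000894 + 0.036979 + 0.014328 = 0.232569
B_2 = 1 / 0.232569 = 4.2998
Σp_1ᵢ² = 0.2698² + 0.3175² + 0.0952² + 0.0159² + 0.1270² + 0.0635² + 0.1111² = 0.072792 + 0.100806 + 0.009063 + 0.000253 + 0.016129 + 0.004032 + 0.012343 = 0.215418
B_1 = 1 / 0.215418 = 4.6421
Ranking by B (broadest → narrowest): species 4 (5.33) > species 3 (5.00) > species 1 (4.64) > species 2 (4.30)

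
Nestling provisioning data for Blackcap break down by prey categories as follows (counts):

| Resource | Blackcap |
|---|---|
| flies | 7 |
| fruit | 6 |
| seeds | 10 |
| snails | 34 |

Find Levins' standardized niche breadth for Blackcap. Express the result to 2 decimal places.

Proportions for Blackcap (n=57): 7/57=0.1228, 6/57=0.1053, 10/57=0.1754, 34/57=0.5965
Σpᵢ² = 0.1228² + 0.1053² + 0.1754² + 0.5965² = 0.015080 + 0.011088 + 0.030765 + 0.355812 = 0.412745
B = 1 / 0.412745 = 2.4228
Bₛ = (B − 1)/(n − 1) = (2.4228 − 1)/(4 − 1) = 1.4228/3 = 0.4743

0.47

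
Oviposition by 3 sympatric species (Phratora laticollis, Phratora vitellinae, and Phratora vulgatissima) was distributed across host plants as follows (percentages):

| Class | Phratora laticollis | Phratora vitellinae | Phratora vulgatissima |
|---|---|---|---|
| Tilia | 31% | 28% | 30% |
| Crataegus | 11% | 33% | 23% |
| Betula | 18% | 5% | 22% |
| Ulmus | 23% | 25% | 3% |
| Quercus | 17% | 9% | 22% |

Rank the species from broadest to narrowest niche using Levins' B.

Phratora laticollis > Phratora vulgatissima > Phratora vitellinae

Convert percentages to proportions (divide by 100).
Σp_latiᵢ² = 0.31² + 0.11² + 0.18² + 0.23² + 0.17² = 0.0961 + 0.0121 + 0.0324 + 0.0529 + 0.0289 = 0.2224
B_lati = 1 / 0.2224 = 4.4964
Σp_viteᵢ² = 0.28² + 0.33² + 0.05² + 0.25² + 0.09² = 0.0784 + 0.1089 + 0.0025 + 0.0625 + 0.0081 = 0.2604
B_vite = 1 / 0.2604 = 3.8402
Σp_vulgᵢ² = 0.30² + 0.23² + 0.22² + 0.03² + 0.22² = 0.0900 + 0.0529 + 0.0484 + 0.0009 + 0.0484 = 0.2406
B_vulg = 1 / 0.2406 = 4.1563
Ranking by B (broadest → narrowest): Phratora laticollis (4.50) > Phratora vulgatissima (4.16) > Phratora vitellinae (3.84)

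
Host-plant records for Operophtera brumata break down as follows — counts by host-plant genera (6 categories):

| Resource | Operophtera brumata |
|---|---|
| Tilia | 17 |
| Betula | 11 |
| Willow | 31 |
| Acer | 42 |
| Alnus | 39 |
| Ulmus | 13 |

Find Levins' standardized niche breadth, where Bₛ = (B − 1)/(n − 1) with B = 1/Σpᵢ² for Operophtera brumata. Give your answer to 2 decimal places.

Proportions for Operophtera brumata (n=153): 17/153=0.1111, 11/153=0.0719, 31/153=0.2026, 42/153=0.2745, 39/153=0.2549, 13/153=0.0850
Σpᵢ² = 0.1111² + 0.0719² + 0.2026² + 0.2745² + 0.2549² + 0.0850² = 0.012343 + 0.005170 + 0.041047 + 0.075350 + 0.064974 + 0.007225 = 0.206109
B = 1 / 0.206109 = 4.8518
Bₛ = (B − 1)/(n − 1) = (4.8518 − 1)/(6 − 1) = 3.8518/5 = 0.7704

0.77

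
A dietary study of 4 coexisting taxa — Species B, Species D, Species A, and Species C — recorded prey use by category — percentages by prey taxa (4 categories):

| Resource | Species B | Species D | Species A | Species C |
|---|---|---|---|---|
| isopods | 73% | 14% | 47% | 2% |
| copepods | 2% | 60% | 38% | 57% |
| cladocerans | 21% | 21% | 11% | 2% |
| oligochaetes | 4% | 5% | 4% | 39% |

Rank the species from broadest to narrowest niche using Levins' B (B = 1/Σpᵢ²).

Convert percentages to proportions (divide by 100).
Σp_Bᵢ² = 0.73² + 0.02² + 0.21² + 0.04² = 0.5329 + 0.0004 + 0.0441 + 0.0016 = 0.5790
B_B = 1 / 0.5790 = 1.7271
Σp_Dᵢ² = 0.14² + 0.60² + 0.21² + 0.05² = 0.0196 + 0.3600 + 0.0441 + 0.0025 = 0.4262
B_D = 1 / 0.4262 = 2.3463
Σp_Aᵢ² = 0.47² + 0.38² + 0.11² + 0.04² = 0.2209 + 0.1444 + 0.0121 + 0.0016 = 0.3790
B_A = 1 / 0.3790 = 2.6385
Σp_Cᵢ² = 0.02² + 0.57² + 0.02² + 0.39² = 0.0004 + 0.3249 + 0.0004 + 0.1521 = 0.4778
B_C = 1 / 0.4778 = 2.0929
Ranking by B (broadest → narrowest): Species A (2.64) > Species D (2.35) > Species C (2.09) > Species B (1.73)

Species A > Species D > Species C > Species B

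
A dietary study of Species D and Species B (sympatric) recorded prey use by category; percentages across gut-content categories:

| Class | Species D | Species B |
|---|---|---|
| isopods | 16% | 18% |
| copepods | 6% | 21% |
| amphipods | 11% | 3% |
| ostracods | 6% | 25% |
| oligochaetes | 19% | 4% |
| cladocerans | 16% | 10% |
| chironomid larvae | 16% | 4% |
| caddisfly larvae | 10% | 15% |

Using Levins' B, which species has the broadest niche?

Convert percentages to proportions (divide by 100).
Σp_Dᵢ² = 0.16² + 0.06² + 0.11² + 0.06² + 0.19² + 0.16² + 0.16² + 0.10² = 0.0256 + 0.0036 + 0.0121 + 0.0036 + 0.0361 + 0.0256 + 0.0256 + 0.0100 = 0.1422
B_D = 1 / 0.1422 = 7.0323
Σp_Bᵢ² = 0.18² + 0.21² + 0.03² + 0.25² + 0.04² + 0.10² + 0.04² + 0.15² = 0.0324 + 0.0441 + 0.0009 + 0.0625 + 0.0016 + 0.0100 + 0.0016 + 0.0225 = 0.1756
B_B = 1 / 0.1756 = 5.6948
Highest B → broadest niche (most generalist): Species D (B = 7.03).

Species D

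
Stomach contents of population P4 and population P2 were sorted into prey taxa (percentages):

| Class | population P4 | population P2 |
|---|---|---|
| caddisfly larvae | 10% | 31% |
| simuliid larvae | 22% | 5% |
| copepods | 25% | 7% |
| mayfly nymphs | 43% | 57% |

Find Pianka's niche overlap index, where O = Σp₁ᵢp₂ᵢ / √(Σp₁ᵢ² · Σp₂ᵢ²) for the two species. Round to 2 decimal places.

Convert percentages to proportions (divide by 100).
Σ p₁ᵢp₂ᵢ = 0.0310 + 0.0110 + 0.0175 + 0.2451 = 0.3046
Σp_1ᵢ² = 0.10² + 0.22² + 0.25² + 0.43² = 0.0100 + 0.0484 + 0.0625 + 0.1849 = 0.3058
Σp_2ᵢ² = 0.31² + 0.05² + 0.07² + 0.57² = 0.0961 + 0.0025 + 0.0049 + 0.3249 = 0.4284
O = 0.3046 / √(0.3058 × 0.4284) = 0.3046 / 0.36195 = 0.8416

0.84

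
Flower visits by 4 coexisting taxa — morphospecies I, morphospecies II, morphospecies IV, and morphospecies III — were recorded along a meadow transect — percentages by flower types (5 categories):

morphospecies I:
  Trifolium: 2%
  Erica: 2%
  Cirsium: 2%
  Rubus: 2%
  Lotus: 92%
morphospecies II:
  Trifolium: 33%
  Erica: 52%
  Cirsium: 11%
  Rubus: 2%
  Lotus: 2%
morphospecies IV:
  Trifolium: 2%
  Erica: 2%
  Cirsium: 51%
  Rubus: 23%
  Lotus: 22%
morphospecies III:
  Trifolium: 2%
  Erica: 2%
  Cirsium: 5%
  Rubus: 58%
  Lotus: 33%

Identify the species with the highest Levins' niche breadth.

Convert percentages to proportions (divide by 100).
Σp_Iᵢ² = 0.02² + 0.02² + 0.02² + 0.02² + 0.92² = 0.0004 + 0.0004 + 0.0004 + 0.0004 + 0.8464 = 0.8480
B_I = 1 / 0.8480 = 1.1792
Σp_IIᵢ² = 0.33² + 0.52² + 0.11² + 0.02² + 0.02² = 0.1089 + 0.2704 + 0.0121 + 0.0004 + 0.0004 = 0.3922
B_II = 1 / 0.3922 = 2.5497
Σp_IVᵢ² = 0.02² + 0.02² + 0.51² + 0.23² + 0.22² = 0.0004 + 0.0004 + 0.2601 + 0.0529 + 0.0484 = 0.3622
B_IV = 1 / 0.3622 = 2.7609
Σp_IIIᵢ² = 0.02² + 0.02² + 0.05² + 0.58² + 0.33² = 0.0004 + 0.0004 + 0.0025 + 0.3364 + 0.1089 = 0.4486
B_III = 1 / 0.4486 = 2.2292
Highest B → broadest niche (most generalist): morphospecies IV (B = 2.76).

morphospecies IV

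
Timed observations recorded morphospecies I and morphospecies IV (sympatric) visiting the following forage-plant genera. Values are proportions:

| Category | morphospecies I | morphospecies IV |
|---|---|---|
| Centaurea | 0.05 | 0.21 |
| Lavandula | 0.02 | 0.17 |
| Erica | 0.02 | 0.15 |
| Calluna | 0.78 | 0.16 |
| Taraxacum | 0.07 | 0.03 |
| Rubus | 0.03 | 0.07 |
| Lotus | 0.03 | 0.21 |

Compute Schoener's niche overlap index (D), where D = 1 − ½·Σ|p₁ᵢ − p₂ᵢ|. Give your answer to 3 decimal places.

0.340

Σ|p₁ᵢ − p₂ᵢ| = 0.16 + 0.15 + 0.13 + 0.62 + 0.04 + 0.04 + 0.18 = 1.32
D = 1 − ½ × 1.32 = 1 − 0.660 = 0.34000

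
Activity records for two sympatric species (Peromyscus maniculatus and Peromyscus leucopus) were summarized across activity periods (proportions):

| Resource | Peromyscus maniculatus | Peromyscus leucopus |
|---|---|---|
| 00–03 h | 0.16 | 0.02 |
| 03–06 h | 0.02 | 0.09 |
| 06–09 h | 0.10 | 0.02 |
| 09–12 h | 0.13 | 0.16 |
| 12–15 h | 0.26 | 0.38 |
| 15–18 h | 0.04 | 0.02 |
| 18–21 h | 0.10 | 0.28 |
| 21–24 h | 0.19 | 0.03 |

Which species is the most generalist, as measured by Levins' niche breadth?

Σp_maniᵢ² = 0.16² + 0.02² + 0.10² + 0.13² + 0.26² + 0.04² + 0.10² + 0.19² = 0.0256 + 0.0004 + 0.0100 + 0.0169 + 0.0676 + 0.0016 + 0.0100 + 0.0361 = 0.1682
B_mani = 1 / 0.1682 = 5.9453
Σp_leucᵢ² = 0.02² + 0.09² + 0.02² + 0.16² + 0.38² + 0.02² + 0.28² + 0.03² = 0.0004 + 0.0081 + 0.0004 + 0.0256 + 0.1444 + 0.0004 + 0.0784 + 0.0009 = 0.2586
B_leuc = 1 / 0.2586 = 3.8670
Highest B → broadest niche (most generalist): Peromyscus maniculatus (B = 5.95).

Peromyscus maniculatus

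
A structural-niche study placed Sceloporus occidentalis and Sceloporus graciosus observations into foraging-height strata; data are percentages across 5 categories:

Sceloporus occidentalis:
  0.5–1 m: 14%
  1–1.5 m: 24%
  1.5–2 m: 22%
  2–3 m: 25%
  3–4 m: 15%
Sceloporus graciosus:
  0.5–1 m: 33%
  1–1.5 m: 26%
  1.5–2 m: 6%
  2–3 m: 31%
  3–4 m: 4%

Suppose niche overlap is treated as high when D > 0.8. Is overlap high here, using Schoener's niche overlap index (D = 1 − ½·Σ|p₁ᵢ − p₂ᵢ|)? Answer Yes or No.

Convert percentages to proportions (divide by 100).
Σ|p₁ᵢ − p₂ᵢ| = 0.19 + 0.02 + 0.16 + 0.06 + 0.11 = 0.54
D = 1 − ½ × 0.54 = 1 − 0.270 = 0.7300
D = 0.7300 < 0.8 → No.

No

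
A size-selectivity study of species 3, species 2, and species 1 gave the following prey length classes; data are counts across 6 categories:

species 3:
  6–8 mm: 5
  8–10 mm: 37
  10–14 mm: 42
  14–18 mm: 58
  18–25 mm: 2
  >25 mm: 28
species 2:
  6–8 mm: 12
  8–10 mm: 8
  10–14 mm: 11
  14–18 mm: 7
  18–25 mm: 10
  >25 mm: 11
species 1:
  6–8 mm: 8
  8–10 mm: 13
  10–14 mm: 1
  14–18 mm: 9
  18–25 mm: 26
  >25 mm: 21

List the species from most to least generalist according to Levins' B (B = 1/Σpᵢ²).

species 2 > species 1 > species 3

Proportions for species 3 (n=172): 5/172=0.0291, 37/172=0.2151, 42/172=0.2442, 58/172=0.3372, 2/172=0.0116, 28/172=0.1628
Proportions for species 2 (n=59): 12/59=0.2034, 8/59=0.1356, 11/59=0.1864, 7/59=0.1186, 10/59=0.1695, 11/59=0.1864
Proportions for species 1 (n=78): 8/78=0.1026, 13/78=0.1667, 1/78=0.0128, 9/78=0.1154, 26/78=0.3333, 21/78=0.2692
Σp_3ᵢ² = 0.0291² + 0.2151² + 0.2442² + 0.3372² + 0.0116² + 0.1628² = 0.000847 + 0.046268 + 0.059634 + 0.113704 + 0.000135 + 0.026504 = 0.247092
B_3 = 1 / 0.247092 = 4.0471
Σp_2ᵢ² = 0.2034² + 0.1356² + 0.1864² + 0.1186² + 0.1695² + 0.1864² = 0.041372 + 0.018387 + 0.034745 + 0.014066 + 0.028730 + 0.034745 = 0.172045
B_2 = 1 / 0.172045 = 5.8124
Σp_1ᵢ² = 0.1026² + 0.1667² + 0.0128² + 0.1154² + 0.3333² + 0.2692² = 0.010527 + 0.027789 + 0.000164 + 0.013317 + 0.111089 + 0.072469 = 0.235355
B_1 = 1 / 0.235355 = 4.2489
Ranking by B (broadest → narrowest): species 2 (5.81) > species 1 (4.25) > species 3 (4.05)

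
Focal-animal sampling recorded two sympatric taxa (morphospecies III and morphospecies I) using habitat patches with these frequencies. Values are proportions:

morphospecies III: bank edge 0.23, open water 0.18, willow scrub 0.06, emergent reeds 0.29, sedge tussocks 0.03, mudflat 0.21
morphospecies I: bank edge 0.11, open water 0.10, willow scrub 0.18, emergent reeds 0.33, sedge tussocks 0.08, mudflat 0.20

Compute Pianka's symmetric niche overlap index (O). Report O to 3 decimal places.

Σ p₁ᵢp₂ᵢ = 0.0253 + 0.0180 + 0.0108 + 0.0957 + 0.0024 + 0.0420 = 0.1942
Σp_1ᵢ² = 0.23² + 0.18² + 0.06² + 0.29² + 0.03² + 0.21² = 0.0529 + 0.0324 + 0.0036 + 0.0841 + 0.0009 + 0.0441 = 0.2180
Σp_2ᵢ² = 0.11² + 0.10² + 0.18² + 0.33² + 0.08² + 0.20² = 0.0121 + 0.0100 + 0.0324 + 0.1089 + 0.0064 + 0.0400 = 0.2098
O = 0.1942 / √(0.2180 × 0.2098) = 0.1942 / 0.213861 = 0.90807

0.908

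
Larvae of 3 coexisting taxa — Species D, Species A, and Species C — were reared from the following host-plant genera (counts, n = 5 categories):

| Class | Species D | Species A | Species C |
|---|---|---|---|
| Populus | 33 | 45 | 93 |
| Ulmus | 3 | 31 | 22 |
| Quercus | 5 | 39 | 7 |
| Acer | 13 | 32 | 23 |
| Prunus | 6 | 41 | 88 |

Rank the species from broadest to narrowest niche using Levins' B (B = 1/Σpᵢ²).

Species A > Species C > Species D

Proportions for Species D (n=60): 33/60=0.5500, 3/60=0.0500, 5/60=0.0833, 13/60=0.2167, 6/60=0.1000
Proportions for Species A (n=188): 45/188=0.2394, 31/188=0.1649, 39/188=0.2074, 32/188=0.1702, 41/188=0.2181
Proportions for Species C (n=233): 93/233=0.3991, 22/233=0.0944, 7/233=0.0300, 23/233=0.0987, 88/233=0.3777
Σp_Dᵢ² = 0.5500² + 0.0500² + 0.0833² + 0.2167² + 0.1000² = 0.302500 + 0.002500 + 0.006939 + 0.046959 + 0.010000 = 0.368898
B_D = 1 / 0.368898 = 2.7108
Σp_Aᵢ² = 0.2394² + 0.1649² + 0.2074² + 0.1702² + 0.2181² = 0.057312 + 0.027192 + 0.043015 + 0.028968 + 0.047568 = 0.204055
B_A = 1 / 0.204055 = 4.9006
Σp_Cᵢ² = 0.3991² + 0.0944² + 0.0300² + 0.0987² + 0.3777² = 0.159281 + 0.008911 + 0.000900 + 0.009742 + 0.142657 = 0.321491
B_C = 1 / 0.321491 = 3.1105
Ranking by B (broadest → narrowest): Species A (4.90) > Species C (3.11) > Species D (2.71)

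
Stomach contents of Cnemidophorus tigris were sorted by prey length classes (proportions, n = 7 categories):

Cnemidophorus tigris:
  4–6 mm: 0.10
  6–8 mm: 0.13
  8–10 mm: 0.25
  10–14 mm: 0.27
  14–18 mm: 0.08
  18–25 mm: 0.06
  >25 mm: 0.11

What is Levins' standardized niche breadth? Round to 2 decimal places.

0.74

Σpᵢ² = 0.10² + 0.13² + 0.25² + 0.27² + 0.08² + 0.06² + 0.11² = 0.0100 + 0.0169 + 0.0625 + 0.0729 + 0.0064 + 0.0036 + 0.0121 = 0.1844
B = 1 / 0.1844 = 5.4230
Bₛ = (B − 1)/(n − 1) = (5.4230 − 1)/(7 − 1) = 4.4230/6 = 0.7372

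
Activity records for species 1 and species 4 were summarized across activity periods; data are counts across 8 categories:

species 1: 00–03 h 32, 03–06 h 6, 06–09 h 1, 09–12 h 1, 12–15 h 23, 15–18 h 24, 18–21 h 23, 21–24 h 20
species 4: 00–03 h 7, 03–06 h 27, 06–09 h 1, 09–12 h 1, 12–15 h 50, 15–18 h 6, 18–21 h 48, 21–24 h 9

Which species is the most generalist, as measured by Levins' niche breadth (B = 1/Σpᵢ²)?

Proportions for species 1 (n=130): 32/130=0.2462, 6/130=0.0462, 1/130=0.0077, 1/130=0.0077, 23/130=0.1769, 24/130=0.1846, 23/130=0.1769, 20/130=0.1538
Proportions for species 4 (n=149): 7/149=0.0470, 27/149=0.1812, 1/149=0.0067, 1/149=0.0067, 50/149=0.3356, 6/149=0.0403, 48/149=0.3221, 9/149=0.0604
Σp_1ᵢ² = 0.2462² + 0.0462² + 0.0077² + 0.0077² + 0.1769² + 0.1846² + 0.1769² + 0.1538² = 0.060614 + 0.002134 + 0.000059 + 0.000059 + 0.031294 + 0.034077 + 0.031294 + 0.023654 = 0.183185
B_1 = 1 / 0.183185 = 5.4590
Σp_4ᵢ² = 0.0470² + 0.1812² + 0.0067² + 0.0067² + 0.3356² + 0.0403² + 0.3221² + 0.0604² = 0.002209 + 0.032833 + 0.000045 + 0.000045 + 0.112627 + 0.001624 + 0.103748 + 0.003648 = 0.256779
B_4 = 1 / 0.256779 = 3.8944
Highest B → broadest niche (most generalist): species 1 (B = 5.46).

species 1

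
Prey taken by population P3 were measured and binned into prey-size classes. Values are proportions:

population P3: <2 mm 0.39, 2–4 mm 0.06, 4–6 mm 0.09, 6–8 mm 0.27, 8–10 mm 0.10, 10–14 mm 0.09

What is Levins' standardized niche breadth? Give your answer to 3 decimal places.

Σpᵢ² = 0.39² + 0.06² + 0.09² + 0.27² + 0.10² + 0.09² = 0.1521 + 0.0036 + 0.0081 + 0.0729 + 0.0100 + 0.0081 = 0.2548
B = 1 / 0.2548 = 3.92465
Bₛ = (B − 1)/(n − 1) = (3.92465 − 1)/(6 − 1) = 2.92465/5 = 0.58493

0.585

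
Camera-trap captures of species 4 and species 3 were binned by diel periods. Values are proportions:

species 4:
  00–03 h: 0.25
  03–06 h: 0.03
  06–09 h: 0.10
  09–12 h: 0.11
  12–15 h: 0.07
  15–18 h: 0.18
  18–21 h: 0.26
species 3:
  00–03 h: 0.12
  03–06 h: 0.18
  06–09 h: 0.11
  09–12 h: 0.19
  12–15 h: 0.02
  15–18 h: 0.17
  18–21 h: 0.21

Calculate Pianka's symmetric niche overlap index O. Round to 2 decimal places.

0.86

Σ p₁ᵢp₂ᵢ = 0.0300 + 0.0054 + 0.0110 + 0.0209 + 0.0014 + 0.0306 + 0.0546 = 0.1539
Σp_1ᵢ² = 0.25² + 0.03² + 0.10² + 0.11² + 0.07² + 0.18² + 0.26² = 0.0625 + 0.0009 + 0.0100 + 0.0121 + 0.0049 + 0.0324 + 0.0676 = 0.1904
Σp_2ᵢ² = 0.12² + 0.18² + 0.11² + 0.19² + 0.02² + 0.17² + 0.21² = 0.0144 + 0.0324 + 0.0121 + 0.0361 + 0.0004 + 0.0289 + 0.0441 = 0.1684
O = 0.1539 / √(0.1904 × 0.1684) = 0.1539 / 0.17906 = 0.8595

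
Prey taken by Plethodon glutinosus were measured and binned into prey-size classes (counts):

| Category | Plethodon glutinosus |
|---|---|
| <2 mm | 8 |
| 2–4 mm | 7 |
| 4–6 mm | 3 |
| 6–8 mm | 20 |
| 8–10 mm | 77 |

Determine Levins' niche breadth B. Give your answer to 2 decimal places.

2.05

Proportions for Plethodon glutinosus (n=115): 8/115=0.0696, 7/115=0.0609, 3/115=0.0261, 20/115=0.1739, 77/115=0.6696
Σpᵢ² = 0.0696² + 0.0609² + 0.0261² + 0.1739² + 0.6696² = 0.004844 + 0.003709 + 0.000681 + 0.030241 + 0.448364 = 0.487839
B = 1 / 0.487839 = 2.0499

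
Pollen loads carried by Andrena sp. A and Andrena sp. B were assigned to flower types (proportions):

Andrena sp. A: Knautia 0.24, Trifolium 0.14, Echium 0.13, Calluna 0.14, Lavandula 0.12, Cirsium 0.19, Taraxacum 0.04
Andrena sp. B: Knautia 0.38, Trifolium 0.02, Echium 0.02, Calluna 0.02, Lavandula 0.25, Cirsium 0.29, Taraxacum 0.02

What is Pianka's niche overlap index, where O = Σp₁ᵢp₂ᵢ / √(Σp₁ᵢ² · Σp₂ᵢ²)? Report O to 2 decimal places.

Σ p₁ᵢp₂ᵢ = 0.0912 + 0.0028 + 0.0026 + 0.0028 + 0.0300 + 0.0551 + 0.0008 = 0.1853
Σp_1ᵢ² = 0.24² + 0.14² + 0.13² + 0.14² + 0.12² + 0.19² + 0.04² = 0.0576 + 0.0196 + 0.0169 + 0.0196 + 0.0144 + 0.0361 + 0.0016 = 0.1658
Σp_2ᵢ² = 0.38² + 0.02² + 0.02² + 0.02² + 0.25² + 0.29² + 0.02² = 0.1444 + 0.0004 + 0.0004 + 0.0004 + 0.0625 + 0.0841 + 0.0004 = 0.2926
O = 0.1853 / √(0.1658 × 0.2926) = 0.1853 / 0.22026 = 0.8413

0.84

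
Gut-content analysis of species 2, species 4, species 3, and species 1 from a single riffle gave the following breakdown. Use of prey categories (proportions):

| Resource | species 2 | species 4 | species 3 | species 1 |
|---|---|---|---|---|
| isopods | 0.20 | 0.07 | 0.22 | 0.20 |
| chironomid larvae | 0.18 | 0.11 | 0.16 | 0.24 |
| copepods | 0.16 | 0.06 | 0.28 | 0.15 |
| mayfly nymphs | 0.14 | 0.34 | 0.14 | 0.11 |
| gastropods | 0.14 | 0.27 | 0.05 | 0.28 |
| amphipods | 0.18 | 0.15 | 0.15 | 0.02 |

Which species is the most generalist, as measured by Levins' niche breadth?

Σp_2ᵢ² = 0.20² + 0.18² + 0.16² + 0.14² + 0.14² + 0.18² = 0.0400 + 0.0324 + 0.0256 + 0.0196 + 0.0196 + 0.0324 = 0.1696
B_2 = 1 / 0.1696 = 5.8962
Σp_4ᵢ² = 0.07² + 0.11² + 0.06² + 0.34² + 0.27² + 0.15² = 0.0049 + 0.0121 + 0.0036 + 0.1156 + 0.0729 + 0.0225 = 0.2316
B_4 = 1 / 0.2316 = 4.3178
Σp_3ᵢ² = 0.22² + 0.16² + 0.28² + 0.14² + 0.05² + 0.15² = 0.0484 + 0.0256 + 0.0784 + 0.0196 + 0.0025 + 0.0225 = 0.1970
B_3 = 1 / 0.1970 = 5.0761
Σp_1ᵢ² = 0.20² + 0.24² + 0.15² + 0.11² + 0.28² + 0.02² = 0.0400 + 0.0576 + 0.0225 + 0.0121 + 0.0784 + 0.0004 = 0.2110
B_1 = 1 / 0.2110 = 4.7393
Highest B → broadest niche (most generalist): species 2 (B = 5.90).

species 2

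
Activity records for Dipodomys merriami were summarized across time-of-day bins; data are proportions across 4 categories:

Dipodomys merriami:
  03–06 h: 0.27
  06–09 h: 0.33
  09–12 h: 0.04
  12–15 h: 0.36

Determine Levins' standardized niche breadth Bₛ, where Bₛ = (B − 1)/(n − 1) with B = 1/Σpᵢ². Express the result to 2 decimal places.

Σpᵢ² = 0.27² + 0.33² + 0.04² + 0.36² = 0.0729 + 0.1089 + 0.0016 + 0.1296 = 0.3130
B = 1 / 0.3130 = 3.1949
Bₛ = (B − 1)/(n − 1) = (3.1949 − 1)/(4 − 1) = 2.1949/3 = 0.7316

0.73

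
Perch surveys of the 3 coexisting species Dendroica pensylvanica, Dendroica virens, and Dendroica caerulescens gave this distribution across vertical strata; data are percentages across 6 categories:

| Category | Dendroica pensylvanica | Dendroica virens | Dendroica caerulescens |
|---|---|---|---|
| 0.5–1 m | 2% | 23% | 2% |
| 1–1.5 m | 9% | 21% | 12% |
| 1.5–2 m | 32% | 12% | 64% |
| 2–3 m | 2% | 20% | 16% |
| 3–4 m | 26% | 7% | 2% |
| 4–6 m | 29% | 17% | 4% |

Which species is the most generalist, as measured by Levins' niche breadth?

Convert percentages to proportions (divide by 100).
Σp_pensᵢ² = 0.02² + 0.09² + 0.32² + 0.02² + 0.26² + 0.29² = 0.0004 + 0.0081 + 0.1024 + 0.0004 + 0.0676 + 0.0841 = 0.2630
B_pens = 1 / 0.2630 = 3.8023
Σp_vireᵢ² = 0.23² + 0.21² + 0.12² + 0.20² + 0.07² + 0.17² = 0.0529 + 0.0441 + 0.0144 + 0.0400 + 0.0049 + 0.0289 = 0.1852
B_vire = 1 / 0.1852 = 5.3996
Σp_caerᵢ² = 0.02² + 0.12² + 0.64² + 0.16² + 0.02² + 0.04² = 0.0004 + 0.0144 + 0.4096 + 0.0256 + 0.0004 + 0.0016 = 0.4520
B_caer = 1 / 0.4520 = 2.2124
Highest B → broadest niche (most generalist): Dendroica virens (B = 5.40).

Dendroica virens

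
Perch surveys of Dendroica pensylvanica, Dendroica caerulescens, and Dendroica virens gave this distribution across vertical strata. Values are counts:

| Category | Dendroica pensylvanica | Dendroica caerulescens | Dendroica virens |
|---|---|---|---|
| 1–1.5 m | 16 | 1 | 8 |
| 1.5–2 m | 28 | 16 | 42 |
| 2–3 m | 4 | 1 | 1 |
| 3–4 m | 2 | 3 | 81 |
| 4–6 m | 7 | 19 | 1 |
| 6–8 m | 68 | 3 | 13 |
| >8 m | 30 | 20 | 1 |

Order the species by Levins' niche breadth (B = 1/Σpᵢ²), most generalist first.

Dendroica caerulescens > Dendroica pensylvanica > Dendroica virens

Proportions for Dendroica pensylvanica (n=155): 16/155=0.1032, 28/155=0.1806, 4/155=0.0258, 2/155=0.0129, 7/155=0.0452, 68/155=0.4387, 30/155=0.1935
Proportions for Dendroica caerulescens (n=63): 1/63=0.0159, 16/63=0.2540, 1/63=0.0159, 3/63=0.0476, 19/63=0.3016, 3/63=0.0476, 20/63=0.3175
Proportions for Dendroica virens (n=147): 8/147=0.0544, 42/147=0.2857, 1/147=0.0068, 81/147=0.5510, 1/147=0.0068, 13/147=0.0884, 1/147=0.0068
Σp_pensᵢ² = 0.1032² + 0.1806² + 0.0258² + 0.0129² + 0.0452² + 0.4387² + 0.1935² = 0.010650 + 0.032616 + 0.000666 + 0.000166 + 0.002043 + 0.192458 + 0.037442 = 0.276041
B_pens = 1 / 0.276041 = 3.6227
Σp_caerᵢ² = 0.0159² + 0.2540² + 0.0159² + 0.0476² + 0.3016² + 0.0476² + 0.3175² = 0.000253 + 0.064516 + 0.000253 + 0.002266 + 0.090963 + 0.002266 + 0.100806 = 0.261323
B_caer = 1 / 0.261323 = 3.8267
Σp_vireᵢ² = 0.0544² + 0.2857² + 0.0068² + 0.5510² + 0.0068² + 0.0884² + 0.0068² = 0.002959 + 0.081624 + 0.000046 + 0.303601 + 0.000046 + 0.007815 + 0.000046 = 0.396137
B_vire = 1 / 0.396137 = 2.5244
Ranking by B (broadest → narrowest): Dendroica caerulescens (3.83) > Dendroica pensylvanica (3.62) > Dendroica virens (2.52)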